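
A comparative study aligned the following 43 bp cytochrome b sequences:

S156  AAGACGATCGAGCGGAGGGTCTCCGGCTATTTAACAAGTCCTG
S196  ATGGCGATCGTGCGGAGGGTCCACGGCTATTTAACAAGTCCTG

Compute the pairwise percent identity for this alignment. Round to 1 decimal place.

Mismatches occur at site 2 (A↔T), site 4 (A↔G), site 11 (A↔T), site 22 (T↔C), site 23 (C↔A).
38 of the 43 sites match, so the percent identity is 38/43 × 100 = 88.4%.

88.4%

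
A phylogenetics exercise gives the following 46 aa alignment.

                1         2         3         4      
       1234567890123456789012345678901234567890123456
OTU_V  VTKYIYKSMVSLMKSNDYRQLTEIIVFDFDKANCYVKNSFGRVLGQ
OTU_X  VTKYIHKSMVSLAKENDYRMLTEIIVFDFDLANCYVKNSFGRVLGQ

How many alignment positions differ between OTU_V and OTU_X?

Mismatches occur at site 6 (Y/H), site 13 (M/A), site 15 (S/E), site 20 (Q/M), site 31 (K/L).
That gives 5 mismatches out of 46 aligned sites, so the Hamming distance is 5.

5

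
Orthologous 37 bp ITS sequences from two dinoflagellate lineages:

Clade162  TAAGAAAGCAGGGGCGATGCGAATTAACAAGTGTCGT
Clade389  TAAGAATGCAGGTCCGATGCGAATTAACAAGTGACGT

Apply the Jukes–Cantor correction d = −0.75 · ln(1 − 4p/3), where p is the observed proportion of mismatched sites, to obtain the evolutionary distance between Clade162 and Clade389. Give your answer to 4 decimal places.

The sequences differ at positions 7 (A/T), 13 (G/T), 14 (G/C), 34 (T/A).
p = 4/37 = 0.108108.
d = −0.75 · ln(1 − (4/3)·0.108108) = −0.75 · ln(0.855856) = −0.75 · (-0.155653) = 0.1167.

0.1167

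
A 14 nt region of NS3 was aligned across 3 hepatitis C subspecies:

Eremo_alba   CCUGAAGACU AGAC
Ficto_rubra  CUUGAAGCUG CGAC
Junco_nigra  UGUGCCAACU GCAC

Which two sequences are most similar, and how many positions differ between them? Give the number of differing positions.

5

Pairwise Hamming distances:
  Eremo_alba vs Ficto_rubra: 5
  Eremo_alba vs Junco_nigra: 7
  Ficto_rubra vs Junco_nigra: 10
The smallest is 5, between Eremo_alba and Ficto_rubra.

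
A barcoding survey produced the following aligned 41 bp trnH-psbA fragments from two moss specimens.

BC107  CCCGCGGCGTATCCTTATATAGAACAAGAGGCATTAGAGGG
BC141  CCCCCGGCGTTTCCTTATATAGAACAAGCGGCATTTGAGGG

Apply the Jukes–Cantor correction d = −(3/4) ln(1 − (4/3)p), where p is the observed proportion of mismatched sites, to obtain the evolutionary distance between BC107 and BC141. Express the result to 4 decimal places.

0.1045

The sequences differ at positions 4 (G/C), 11 (A/T), 29 (A/C), 36 (A/T).
p = 4/41 = 0.097561.
d = −0.75 · ln(1 − (4/3)·0.097561) = −0.75 · ln(0.869919) = −0.75 · (-0.139355) = 0.1045.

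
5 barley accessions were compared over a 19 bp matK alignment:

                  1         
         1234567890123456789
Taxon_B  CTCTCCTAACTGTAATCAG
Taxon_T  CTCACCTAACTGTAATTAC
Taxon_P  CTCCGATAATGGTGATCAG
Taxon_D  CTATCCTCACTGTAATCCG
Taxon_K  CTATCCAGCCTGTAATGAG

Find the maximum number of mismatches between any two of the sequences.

11

Pairwise Hamming distances:
  Taxon_B vs Taxon_T: 3
  Taxon_B vs Taxon_P: 6
  Taxon_B vs Taxon_D: 3
  Taxon_B vs Taxon_K: 5
  Taxon_T vs Taxon_P: 8
  Taxon_T vs Taxon_D: 6
  Taxon_T vs Taxon_K: 7
  Taxon_P vs Taxon_D: 9
  Taxon_P vs Taxon_K: 11
  Taxon_D vs Taxon_K: 5
The largest is 11, between Taxon_P and Taxon_K.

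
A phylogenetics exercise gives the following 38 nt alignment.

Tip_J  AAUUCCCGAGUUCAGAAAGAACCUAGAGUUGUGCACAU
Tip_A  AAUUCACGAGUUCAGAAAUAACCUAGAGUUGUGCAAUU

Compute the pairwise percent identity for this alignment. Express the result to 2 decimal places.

Differing sites — 6:C/A; 19:G/U; 36:C/A; 37:A/U.
34 of the 38 sites match, so the percent identity is 34/38 × 100 = 89.47%.

89.47%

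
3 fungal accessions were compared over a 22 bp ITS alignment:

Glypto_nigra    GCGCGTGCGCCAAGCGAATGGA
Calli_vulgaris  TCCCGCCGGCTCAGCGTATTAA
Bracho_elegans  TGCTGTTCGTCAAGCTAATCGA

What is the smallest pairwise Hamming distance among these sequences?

Pairwise Hamming distances:
  Glypto_nigra vs Calli_vulgaris: 10
  Glypto_nigra vs Bracho_elegans: 8
  Calli_vulgaris vs Bracho_elegans: 12
The smallest is 8, between Glypto_nigra and Bracho_elegans.

8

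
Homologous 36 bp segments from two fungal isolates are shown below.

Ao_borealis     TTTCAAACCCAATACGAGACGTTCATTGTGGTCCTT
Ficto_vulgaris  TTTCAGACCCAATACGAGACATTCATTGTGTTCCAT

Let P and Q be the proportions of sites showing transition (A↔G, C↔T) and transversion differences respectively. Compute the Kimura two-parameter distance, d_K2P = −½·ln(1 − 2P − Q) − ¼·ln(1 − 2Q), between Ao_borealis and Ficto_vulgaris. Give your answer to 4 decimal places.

Differing sites — 6:A/G (Ti); 21:G/A (Ti); 31:G/T (Tv); 35:T/A (Tv).
Of the 4 differences, 2 transitions and 2 transversions over 36 sites: P = 2/36 = 0.055556, Q = 2/36 = 0.055556.
d = −0.5·ln(0.833332) − 0.25·ln(0.888888) = −0.5·(-0.182323) − 0.25·(-0.117784) = 0.1206.

0.1206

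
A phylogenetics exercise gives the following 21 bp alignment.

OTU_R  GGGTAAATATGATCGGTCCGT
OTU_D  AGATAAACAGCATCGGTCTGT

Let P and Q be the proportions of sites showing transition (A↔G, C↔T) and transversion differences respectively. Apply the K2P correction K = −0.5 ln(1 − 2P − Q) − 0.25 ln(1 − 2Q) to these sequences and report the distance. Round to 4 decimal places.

Differing sites — 1:G/A (Ti); 3:G/A (Ti); 8:T/C (Ti); 10:T/G (Tv); 11:G/C (Tv); 19:C/T (Ti).
Of the 6 differences, 4 transitions and 2 transversions over 21 sites: P = 4/21 = 0.190476, Q = 2/21 = 0.095238.
d = −0.5·ln(0.523810) − 0.25·ln(0.809524) = −0.5·(-0.646626) − 0.25·(-0.211309) = 0.3761.

0.3761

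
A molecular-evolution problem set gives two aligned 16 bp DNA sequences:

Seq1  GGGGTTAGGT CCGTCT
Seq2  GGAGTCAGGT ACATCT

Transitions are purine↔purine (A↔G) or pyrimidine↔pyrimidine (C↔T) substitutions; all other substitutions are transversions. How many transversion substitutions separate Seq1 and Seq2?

The sequences differ at positions 3 (G/A, transition), 6 (T/C, transition), 11 (C/A, transversion), 13 (G/A, transition).
Of the 4 differences, 3 transitions and 1 transversion, so the answer is 1.

1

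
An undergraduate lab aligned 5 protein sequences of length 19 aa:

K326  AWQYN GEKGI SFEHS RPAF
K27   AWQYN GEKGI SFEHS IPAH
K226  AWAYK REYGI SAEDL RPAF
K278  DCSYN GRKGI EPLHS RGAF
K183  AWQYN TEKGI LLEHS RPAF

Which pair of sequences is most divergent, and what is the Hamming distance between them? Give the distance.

Pairwise Hamming distances:
  K326 vs K27: 2
  K326 vs K226: 7
  K326 vs K278: 8
  K326 vs K183: 3
  K27 vs K226: 9
  K27 vs K278: 10
  K27 vs K183: 5
  K226 vs K278: 13
  K226 vs K183: 8
  K278 vs K183: 9
The largest is 13, between K226 and K278.

13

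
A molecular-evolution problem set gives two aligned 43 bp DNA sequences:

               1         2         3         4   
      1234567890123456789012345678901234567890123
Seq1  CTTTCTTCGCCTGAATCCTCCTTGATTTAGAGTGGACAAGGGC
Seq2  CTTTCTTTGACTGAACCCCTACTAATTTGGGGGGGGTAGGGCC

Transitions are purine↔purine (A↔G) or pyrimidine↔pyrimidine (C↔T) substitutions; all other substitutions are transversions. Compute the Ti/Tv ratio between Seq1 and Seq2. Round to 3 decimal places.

The sequences differ at positions 8 (C/T, transition), 10 (C/A, transversion), 16 (T/C, transition), 19 (T/C, transition), 20 (C/T, transition), 21 (C/A, transversion), 22 (T/C, transition), 24 (G/A, transition), 29 (A/G, transition), 31 (A/G, transition), 33 (T/G, transversion), 36 (A/G, transition), 37 (C/T, transition), 39 (A/G, transition), 42 (G/C, transversion).
Of the 15 differences, 11 transitions and 4 transversions, so Ti/Tv = 11/4 = 2.750.

2.750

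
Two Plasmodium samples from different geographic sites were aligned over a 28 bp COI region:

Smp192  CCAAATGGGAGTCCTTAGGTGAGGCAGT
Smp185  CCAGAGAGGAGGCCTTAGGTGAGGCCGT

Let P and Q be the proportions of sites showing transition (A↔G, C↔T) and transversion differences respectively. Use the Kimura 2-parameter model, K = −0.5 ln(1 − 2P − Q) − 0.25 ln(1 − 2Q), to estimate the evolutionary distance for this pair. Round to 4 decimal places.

The sequences differ at positions 4 (A/G, transition), 6 (T/G, transversion), 7 (G/A, transition), 12 (T/G, transversion), 26 (A/C, transversion).
Of the 5 differences, 2 transitions and 3 transversions over 28 sites: P = 2/28 = 0.071429, Q = 3/28 = 0.107143.
d = −0.5·ln(0.749999) − 0.25·ln(0.785714) = −0.5·(-0.287683) − 0.25·(-0.241162) = 0.2041.

0.2041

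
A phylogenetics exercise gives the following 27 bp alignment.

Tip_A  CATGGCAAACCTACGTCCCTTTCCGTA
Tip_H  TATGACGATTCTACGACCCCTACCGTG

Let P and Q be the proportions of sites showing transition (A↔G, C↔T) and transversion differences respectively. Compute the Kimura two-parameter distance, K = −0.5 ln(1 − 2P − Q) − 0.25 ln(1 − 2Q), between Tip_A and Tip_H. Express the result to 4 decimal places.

Differing sites — 1:C/T (Ti); 5:G/A (Ti); 7:A/G (Ti); 9:A/T (Tv); 10:C/T (Ti); 16:T/A (Tv); 20:T/C (Ti); 22:T/A (Tv); 27:A/G (Ti).
Of the 9 differences, 6 transitions and 3 transversions over 27 sites: P = 6/27 = 0.222222, Q = 3/27 = 0.111111.
d = −0.5·ln(0.444445) − 0.25·ln(0.777778) = −0.5·(-0.810929) − 0.25·(-0.251314) = 0.4683.

0.4683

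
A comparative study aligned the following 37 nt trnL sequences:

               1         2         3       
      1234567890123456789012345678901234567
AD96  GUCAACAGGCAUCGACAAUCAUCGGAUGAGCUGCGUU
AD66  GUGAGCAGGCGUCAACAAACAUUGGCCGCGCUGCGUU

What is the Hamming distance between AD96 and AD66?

The sequences differ at positions 3 (C/G), 5 (A/G), 11 (A/G), 14 (G/A), 19 (U/A), 23 (C/U), 26 (A/C), 27 (U/C), 29 (A/C).
That gives 9 mismatches out of 37 aligned sites, so the Hamming distance is 9.

9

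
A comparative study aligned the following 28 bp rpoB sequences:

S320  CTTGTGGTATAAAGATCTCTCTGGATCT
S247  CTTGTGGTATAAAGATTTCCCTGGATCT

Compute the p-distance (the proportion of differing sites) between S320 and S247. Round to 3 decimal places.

0.071

Differing sites — 17:C/T; 20:T/C.
There are 2 differences over 28 sites, so p = 2/28 = 0.071.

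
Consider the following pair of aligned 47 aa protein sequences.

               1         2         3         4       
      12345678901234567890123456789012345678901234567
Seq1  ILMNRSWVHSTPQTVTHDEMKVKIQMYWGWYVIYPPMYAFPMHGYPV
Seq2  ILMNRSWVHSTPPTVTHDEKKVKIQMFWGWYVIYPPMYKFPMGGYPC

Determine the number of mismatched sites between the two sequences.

Differing sites — 13:Q/P; 20:M/K; 27:Y/F; 39:A/K; 43:H/G; 47:V/C.
That gives 6 mismatches out of 47 aligned sites, so the Hamming distance is 6.

6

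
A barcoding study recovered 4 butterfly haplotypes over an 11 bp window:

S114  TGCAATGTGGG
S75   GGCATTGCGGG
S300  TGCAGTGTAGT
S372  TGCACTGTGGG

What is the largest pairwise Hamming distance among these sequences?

Pairwise Hamming distances:
  S114 vs S75: 3
  S114 vs S300: 3
  S114 vs S372: 1
  S75 vs S300: 5
  S75 vs S372: 3
  S300 vs S372: 3
The largest is 5, between S75 and S300.

5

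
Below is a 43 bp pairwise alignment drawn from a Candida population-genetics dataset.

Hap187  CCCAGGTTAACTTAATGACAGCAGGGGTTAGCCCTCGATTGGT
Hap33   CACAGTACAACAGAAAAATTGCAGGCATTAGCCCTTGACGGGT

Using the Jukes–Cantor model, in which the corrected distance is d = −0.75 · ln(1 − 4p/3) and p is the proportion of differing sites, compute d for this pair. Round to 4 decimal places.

Mismatches occur at site 2 (C/A), site 6 (G/T), site 7 (T/A), site 8 (T/C), site 12 (T/A), site 13 (T/G), site 16 (T/A), site 17 (G/A), site 19 (C/T), site 20 (A/T), site 26 (G/C), site 27 (G/A), site 36 (C/T), site 39 (T/C), site 40 (T/G).
p = 15/43 = 0.348837.
d = −0.75 · ln(1 − (4/3)·0.348837) = −0.75 · ln(0.534884) = −0.75 · (-0.625705) = 0.4693.

0.4693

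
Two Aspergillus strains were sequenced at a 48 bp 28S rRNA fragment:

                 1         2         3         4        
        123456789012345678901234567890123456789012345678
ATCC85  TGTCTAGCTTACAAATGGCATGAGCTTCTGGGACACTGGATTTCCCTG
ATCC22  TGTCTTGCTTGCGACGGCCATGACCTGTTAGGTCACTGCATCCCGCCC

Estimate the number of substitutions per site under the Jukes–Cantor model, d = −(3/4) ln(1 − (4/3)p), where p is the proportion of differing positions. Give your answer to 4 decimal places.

Mismatches occur at site 6 (A→T), site 11 (A→G), site 13 (A→G), site 15 (A→C), site 16 (T→G), site 18 (G→C), site 24 (G→C), site 27 (T→G), site 28 (C→T), site 30 (G→A), site 33 (A→T), site 39 (G→C), site 42 (T→C), site 43 (T→C), site 45 (C→G), site 47 (T→C), site 48 (G→C).
p = 17/48 = 0.354167.
d = −0.75 · ln(1 − (4/3)·0.354167) = −0.75 · ln(0.527777) = −0.75 · (-0.639081) = 0.4793.

0.4793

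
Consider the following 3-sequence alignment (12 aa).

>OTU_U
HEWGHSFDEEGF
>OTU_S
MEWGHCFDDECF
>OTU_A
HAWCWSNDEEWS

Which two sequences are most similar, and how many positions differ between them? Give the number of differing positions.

4

Pairwise Hamming distances:
  OTU_U vs OTU_S: 4
  OTU_U vs OTU_A: 6
  OTU_S vs OTU_A: 9
The smallest is 4, between OTU_U and OTU_S.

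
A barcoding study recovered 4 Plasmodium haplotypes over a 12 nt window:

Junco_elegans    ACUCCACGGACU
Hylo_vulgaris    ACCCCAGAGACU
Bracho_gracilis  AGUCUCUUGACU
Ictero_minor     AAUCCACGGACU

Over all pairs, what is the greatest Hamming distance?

Pairwise Hamming distances:
  Junco_elegans vs Hylo_vulgaris: 3
  Junco_elegans vs Bracho_gracilis: 5
  Junco_elegans vs Ictero_minor: 1
  Hylo_vulgaris vs Bracho_gracilis: 6
  Hylo_vulgaris vs Ictero_minor: 4
  Bracho_gracilis vs Ictero_minor: 5
The largest is 6, between Hylo_vulgaris and Bracho_gracilis.

6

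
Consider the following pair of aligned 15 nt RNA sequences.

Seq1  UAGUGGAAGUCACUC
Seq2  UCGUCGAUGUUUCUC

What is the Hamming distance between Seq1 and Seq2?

Mismatches occur at site 2 (A/C), site 5 (G/C), site 8 (A/U), site 11 (C/U), site 12 (A/U).
That gives 5 mismatches out of 15 aligned sites, so the Hamming distance is 5.

5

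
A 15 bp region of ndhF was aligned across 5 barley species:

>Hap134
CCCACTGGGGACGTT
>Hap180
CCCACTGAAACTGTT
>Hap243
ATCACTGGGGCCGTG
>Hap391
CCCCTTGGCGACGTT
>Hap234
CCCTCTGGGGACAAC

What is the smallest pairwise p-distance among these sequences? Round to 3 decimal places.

Pairwise Hamming distances:
  Hap134 vs Hap180: 5
  Hap134 vs Hap243: 4
  Hap134 vs Hap391: 3
  Hap134 vs Hap234: 4
  Hap180 vs Hap243: 7
  Hap180 vs Hap391: 7
  Hap180 vs Hap234: 9
  Hap243 vs Hap391: 7
  Hap243 vs Hap234: 7
  Hap391 vs Hap234: 6
The smallest is 3 mismatches, between Hap134 and Hap391; p = 3/15 = 0.200.

0.200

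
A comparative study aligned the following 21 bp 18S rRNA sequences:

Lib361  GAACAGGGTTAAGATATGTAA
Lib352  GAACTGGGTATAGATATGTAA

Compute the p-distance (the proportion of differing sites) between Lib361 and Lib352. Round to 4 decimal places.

0.1429

The sequences differ at positions 5 (A/T), 10 (T/A), 11 (A/T).
There are 3 differences over 21 sites, so p = 3/21 = 0.1429.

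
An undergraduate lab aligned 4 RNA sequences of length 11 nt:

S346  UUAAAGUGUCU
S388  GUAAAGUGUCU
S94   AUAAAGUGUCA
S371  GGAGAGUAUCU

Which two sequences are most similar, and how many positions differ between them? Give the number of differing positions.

Pairwise Hamming distances:
  S346 vs S388: 1
  S346 vs S94: 2
  S346 vs S371: 4
  S388 vs S94: 2
  S388 vs S371: 3
  S94 vs S371: 5
The smallest is 1, between S346 and S388.

1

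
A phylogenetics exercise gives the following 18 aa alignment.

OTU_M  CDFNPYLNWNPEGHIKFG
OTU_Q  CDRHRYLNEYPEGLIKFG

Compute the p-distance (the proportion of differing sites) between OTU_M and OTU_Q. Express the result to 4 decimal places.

Differing sites — 3:F/R; 4:N/H; 5:P/R; 9:W/E; 10:N/Y; 14:H/L.
There are 6 differences over 18 sites, so p = 6/18 = 0.3333.

0.3333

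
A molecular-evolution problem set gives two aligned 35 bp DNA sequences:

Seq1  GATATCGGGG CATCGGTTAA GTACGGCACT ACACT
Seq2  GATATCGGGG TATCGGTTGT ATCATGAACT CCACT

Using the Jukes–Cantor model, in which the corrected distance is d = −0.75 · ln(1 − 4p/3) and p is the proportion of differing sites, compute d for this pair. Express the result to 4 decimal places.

Differing sites — 11:C/T; 19:A/G; 20:A/T; 21:G/A; 23:A/C; 24:C/A; 25:G/T; 27:C/A; 31:A/C.
p = 9/35 = 0.257143.
d = −0.75 · ln(1 − (4/3)·0.257143) = −0.75 · ln(0.657143) = −0.75 · (-0.419854) = 0.3149.

0.3149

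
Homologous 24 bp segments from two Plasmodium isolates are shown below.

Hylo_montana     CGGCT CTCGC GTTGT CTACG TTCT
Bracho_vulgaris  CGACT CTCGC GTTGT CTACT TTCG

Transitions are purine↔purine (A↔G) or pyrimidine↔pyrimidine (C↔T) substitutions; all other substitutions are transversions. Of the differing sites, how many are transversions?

Differing sites — 3:G/A (Ti); 20:G/T (Tv); 24:T/G (Tv).
Of the 3 differences, 1 transition and 2 transversions, so the answer is 2.

2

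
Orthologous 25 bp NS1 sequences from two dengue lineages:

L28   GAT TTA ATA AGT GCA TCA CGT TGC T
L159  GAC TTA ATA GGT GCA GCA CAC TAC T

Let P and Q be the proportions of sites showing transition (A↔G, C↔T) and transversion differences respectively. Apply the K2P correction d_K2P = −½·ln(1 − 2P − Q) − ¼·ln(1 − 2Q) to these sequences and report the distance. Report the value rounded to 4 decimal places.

Mismatches occur at site 3 (T/C, transition), site 10 (A/G, transition), site 16 (T/G, transversion), site 20 (G/A, transition), site 21 (T/C, transition), site 23 (G/A, transition).
Of the 6 differences, 5 transitions and 1 transversion over 25 sites: P = 5/25 = 0.200000, Q = 1/25 = 0.040000.
d = −0.5·ln(0.560000) − 0.25·ln(0.920000) = −0.5·(-0.579818) − 0.25·(-0.083382) = 0.3108.

0.3108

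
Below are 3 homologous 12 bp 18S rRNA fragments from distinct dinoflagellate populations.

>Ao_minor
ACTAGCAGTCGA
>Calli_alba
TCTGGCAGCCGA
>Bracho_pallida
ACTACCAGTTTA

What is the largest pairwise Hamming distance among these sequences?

Pairwise Hamming distances:
  Ao_minor vs Calli_alba: 3
  Ao_minor vs Bracho_pallida: 3
  Calli_alba vs Bracho_pallida: 6
The largest is 6, between Calli_alba and Bracho_pallida.

6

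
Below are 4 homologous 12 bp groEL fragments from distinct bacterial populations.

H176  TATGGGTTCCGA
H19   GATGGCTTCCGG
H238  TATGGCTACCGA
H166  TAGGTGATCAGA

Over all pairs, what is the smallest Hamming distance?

Pairwise Hamming distances:
  H176 vs H19: 3
  H176 vs H238: 2
  H176 vs H166: 4
  H19 vs H238: 3
  H19 vs H166: 7
  H238 vs H166: 6
The smallest is 2, between H176 and H238.

2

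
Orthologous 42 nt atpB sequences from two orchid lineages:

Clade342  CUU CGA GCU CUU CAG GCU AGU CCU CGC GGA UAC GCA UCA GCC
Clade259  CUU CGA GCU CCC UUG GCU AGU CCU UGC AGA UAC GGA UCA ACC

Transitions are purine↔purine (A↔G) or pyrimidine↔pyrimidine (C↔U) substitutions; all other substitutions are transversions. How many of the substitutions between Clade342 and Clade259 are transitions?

6

Mismatches occur at site 11 (U→C, transition), site 12 (U→C, transition), site 13 (C→U, transition), site 14 (A→U, transversion), site 25 (C→U, transition), site 28 (G→A, transition), site 35 (C→G, transversion), site 40 (G→A, transition).
Of the 8 differences, 6 transitions and 2 transversions, so the answer is 6.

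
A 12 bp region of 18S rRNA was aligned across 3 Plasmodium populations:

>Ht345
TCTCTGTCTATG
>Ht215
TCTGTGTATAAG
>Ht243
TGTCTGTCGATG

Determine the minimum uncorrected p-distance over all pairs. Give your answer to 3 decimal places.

0.167

Pairwise Hamming distances:
  Ht345 vs Ht215: 3
  Ht345 vs Ht243: 2
  Ht215 vs Ht243: 5
The smallest is 2 mismatches, between Ht345 and Ht243; p = 2/12 = 0.167.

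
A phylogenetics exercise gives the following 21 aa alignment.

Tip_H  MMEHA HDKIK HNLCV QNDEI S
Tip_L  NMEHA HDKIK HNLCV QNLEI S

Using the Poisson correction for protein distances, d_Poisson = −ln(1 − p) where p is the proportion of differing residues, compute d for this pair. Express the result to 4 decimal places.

Differing sites — 1:M/N; 18:D/L.
p = 2/21 = 0.095238.
d = −ln(1 − 0.095238) = −ln(0.904762) = 0.1001.

0.1001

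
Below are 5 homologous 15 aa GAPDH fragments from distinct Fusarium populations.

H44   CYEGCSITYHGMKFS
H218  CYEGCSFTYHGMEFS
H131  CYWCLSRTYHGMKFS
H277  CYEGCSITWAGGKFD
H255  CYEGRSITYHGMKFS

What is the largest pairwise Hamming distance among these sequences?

Pairwise Hamming distances:
  H44 vs H218: 2
  H44 vs H131: 4
  H44 vs H277: 4
  H44 vs H255: 1
  H218 vs H131: 5
  H218 vs H277: 6
  H218 vs H255: 3
  H131 vs H277: 8
  H131 vs H255: 4
  H277 vs H255: 5
The largest is 8, between H131 and H277.

8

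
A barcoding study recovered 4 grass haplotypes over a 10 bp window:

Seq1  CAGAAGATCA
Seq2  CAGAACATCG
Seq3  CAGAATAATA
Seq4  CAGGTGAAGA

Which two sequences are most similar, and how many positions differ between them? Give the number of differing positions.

Pairwise Hamming distances:
  Seq1 vs Seq2: 2
  Seq1 vs Seq3: 3
  Seq1 vs Seq4: 4
  Seq2 vs Seq3: 4
  Seq2 vs Seq4: 6
  Seq3 vs Seq4: 4
The smallest is 2, between Seq1 and Seq2.

2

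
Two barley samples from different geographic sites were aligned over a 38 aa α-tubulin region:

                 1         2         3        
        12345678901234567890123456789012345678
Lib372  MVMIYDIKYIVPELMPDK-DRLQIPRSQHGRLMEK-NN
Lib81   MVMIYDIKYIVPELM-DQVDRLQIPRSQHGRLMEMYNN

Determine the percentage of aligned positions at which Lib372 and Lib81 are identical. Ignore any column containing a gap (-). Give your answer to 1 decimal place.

94.3%

Excluding the 3 gap columns leaves 35 comparable sites.
Differing sites — 18:K/Q; 35:K/M.
33 of the 35 comparable sites match, so the percent identity is 33/35 × 100 = 94.3%.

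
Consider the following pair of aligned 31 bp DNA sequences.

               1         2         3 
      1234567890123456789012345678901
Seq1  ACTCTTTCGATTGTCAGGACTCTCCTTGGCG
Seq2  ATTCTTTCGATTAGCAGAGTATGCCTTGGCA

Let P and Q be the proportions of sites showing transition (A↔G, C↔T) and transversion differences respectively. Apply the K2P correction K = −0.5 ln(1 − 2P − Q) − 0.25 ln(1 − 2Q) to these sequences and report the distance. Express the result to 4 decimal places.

0.4512

The sequences differ at positions 2 (C/T, transition), 13 (G/A, transition), 14 (T/G, transversion), 18 (G/A, transition), 19 (A/G, transition), 20 (C/T, transition), 21 (T/A, transversion), 22 (C/T, transition), 23 (T/G, transversion), 31 (G/A, transition).
Of the 10 differences, 7 transitions and 3 transversions over 31 sites: P = 7/31 = 0.225806, Q = 3/31 = 0.096774.
d = −0.5·ln(0.451614) − 0.25·ln(0.806452) = −0.5·(-0.794927) − 0.25·(-0.215111) = 0.4512.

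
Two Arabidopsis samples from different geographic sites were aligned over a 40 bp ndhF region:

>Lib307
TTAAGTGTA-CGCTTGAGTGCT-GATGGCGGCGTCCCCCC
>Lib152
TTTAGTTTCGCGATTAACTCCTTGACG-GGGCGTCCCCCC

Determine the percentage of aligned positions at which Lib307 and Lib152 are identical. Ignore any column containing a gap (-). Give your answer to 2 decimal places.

75.68%

Excluding the 3 gap columns leaves 37 comparable sites.
The sequences differ at positions 3 (A/T), 7 (G/T), 9 (A/C), 13 (C/A), 16 (G/A), 18 (G/C), 20 (G/C), 26 (T/C), 29 (C/G).
28 of the 37 comparable sites match, so the percent identity is 28/37 × 100 = 75.68%.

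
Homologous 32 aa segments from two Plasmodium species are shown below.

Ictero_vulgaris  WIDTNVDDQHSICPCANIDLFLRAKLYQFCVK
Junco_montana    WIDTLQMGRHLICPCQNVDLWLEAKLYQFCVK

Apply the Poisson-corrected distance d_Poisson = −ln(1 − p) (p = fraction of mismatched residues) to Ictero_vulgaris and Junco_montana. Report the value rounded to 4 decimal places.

Differing sites — 5:N/L; 6:V/Q; 7:D/M; 8:D/G; 9:Q/R; 11:S/L; 16:A/Q; 18:I/V; 21:F/W; 23:R/E.
p = 10/32 = 0.312500.
d = −ln(1 − 0.312500) = −ln(0.687500) = 0.3747.

0.3747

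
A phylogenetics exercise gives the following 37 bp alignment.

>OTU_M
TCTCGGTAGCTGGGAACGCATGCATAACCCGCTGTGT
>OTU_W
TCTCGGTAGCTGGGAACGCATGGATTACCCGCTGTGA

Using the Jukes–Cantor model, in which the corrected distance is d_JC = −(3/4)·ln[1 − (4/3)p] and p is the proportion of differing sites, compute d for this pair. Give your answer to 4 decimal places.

0.0858

Differing sites — 23:C/G; 26:A/T; 37:T/A.
p = 3/37 = 0.081081.
d = −0.75 · ln(1 − (4/3)·0.081081) = −0.75 · ln(0.891892) = −0.75 · (-0.114410) = 0.0858.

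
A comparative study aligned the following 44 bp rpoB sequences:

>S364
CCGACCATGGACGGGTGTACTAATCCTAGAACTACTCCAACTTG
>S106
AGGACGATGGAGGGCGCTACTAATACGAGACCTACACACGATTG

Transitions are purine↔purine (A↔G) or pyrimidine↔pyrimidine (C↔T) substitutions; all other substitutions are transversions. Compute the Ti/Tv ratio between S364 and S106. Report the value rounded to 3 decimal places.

Differing sites — 1:C/A (Tv); 2:C/G (Tv); 6:C/G (Tv); 12:C/G (Tv); 15:G/C (Tv); 16:T/G (Tv); 17:G/C (Tv); 25:C/A (Tv); 27:T/G (Tv); 31:A/C (Tv); 36:T/A (Tv); 38:C/A (Tv); 39:A/C (Tv); 40:A/G (Ti); 41:C/A (Tv).
Of the 15 differences, 1 transition and 14 transversions, so Ti/Tv = 1/14 = 0.071.

0.071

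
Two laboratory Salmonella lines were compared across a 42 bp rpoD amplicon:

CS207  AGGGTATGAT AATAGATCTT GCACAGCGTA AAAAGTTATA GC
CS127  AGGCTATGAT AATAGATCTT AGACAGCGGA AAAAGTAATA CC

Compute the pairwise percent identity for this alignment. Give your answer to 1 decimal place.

85.7%

Mismatches occur at site 4 (G→C), site 21 (G→A), site 22 (C→G), site 29 (T→G), site 37 (T→A), site 41 (G→C).
36 of the 42 sites match, so the percent identity is 36/42 × 100 = 85.7%.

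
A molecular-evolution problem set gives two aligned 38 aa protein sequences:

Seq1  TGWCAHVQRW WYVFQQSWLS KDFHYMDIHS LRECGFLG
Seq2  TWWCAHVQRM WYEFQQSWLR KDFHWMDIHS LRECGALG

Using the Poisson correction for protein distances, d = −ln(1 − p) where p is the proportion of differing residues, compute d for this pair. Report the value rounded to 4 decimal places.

0.1719

Mismatches occur at site 2 (G/W), site 10 (W/M), site 13 (V/E), site 20 (S/R), site 25 (Y/W), site 36 (F/A).
p = 6/38 = 0.157895.
d = −ln(1 − 0.157895) = −ln(0.842105) = 0.1719.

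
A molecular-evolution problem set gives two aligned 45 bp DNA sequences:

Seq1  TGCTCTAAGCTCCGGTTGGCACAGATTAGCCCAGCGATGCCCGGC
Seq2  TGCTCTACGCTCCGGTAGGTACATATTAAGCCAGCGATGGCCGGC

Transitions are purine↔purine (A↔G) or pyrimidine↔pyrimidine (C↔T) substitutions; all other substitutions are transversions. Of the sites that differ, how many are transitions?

2

The sequences differ at positions 8 (A/C, transversion), 17 (T/A, transversion), 20 (C/T, transition), 24 (G/T, transversion), 29 (G/A, transition), 30 (C/G, transversion), 40 (C/G, transversion).
Of the 7 differences, 2 transitions and 5 transversions, so the answer is 2.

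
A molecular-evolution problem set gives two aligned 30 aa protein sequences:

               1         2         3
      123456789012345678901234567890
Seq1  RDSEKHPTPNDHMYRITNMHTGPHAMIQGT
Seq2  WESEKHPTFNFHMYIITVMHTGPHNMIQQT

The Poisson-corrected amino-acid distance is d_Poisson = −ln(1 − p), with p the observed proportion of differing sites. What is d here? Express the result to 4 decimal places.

Mismatches occur at site 1 (R↔W), site 2 (D↔E), site 9 (P↔F), site 11 (D↔F), site 15 (R↔I), site 18 (N↔V), site 25 (A↔N), site 29 (G↔Q).
p = 8/30 = 0.266667.
d = −ln(1 − 0.266667) = −ln(0.733333) = 0.3102.

0.3102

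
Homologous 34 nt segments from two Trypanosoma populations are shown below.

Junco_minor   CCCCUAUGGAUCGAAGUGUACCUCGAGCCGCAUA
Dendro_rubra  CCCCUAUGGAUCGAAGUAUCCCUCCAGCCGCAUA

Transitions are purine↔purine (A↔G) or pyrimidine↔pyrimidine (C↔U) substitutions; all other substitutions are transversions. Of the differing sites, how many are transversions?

Mismatches occur at site 18 (G↔A, transition), site 20 (A↔C, transversion), site 25 (G↔C, transversion).
Of the 3 differences, 1 transition and 2 transversions, so the answer is 2.

2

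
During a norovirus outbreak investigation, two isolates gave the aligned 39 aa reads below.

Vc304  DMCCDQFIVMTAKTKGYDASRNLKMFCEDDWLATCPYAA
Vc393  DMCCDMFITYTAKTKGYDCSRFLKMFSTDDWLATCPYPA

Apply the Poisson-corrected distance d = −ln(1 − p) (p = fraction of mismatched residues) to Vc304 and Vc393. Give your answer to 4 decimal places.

Mismatches occur at site 6 (Q→M), site 9 (V→T), site 10 (M→Y), site 19 (A→C), site 22 (N→F), site 27 (C→S), site 28 (E→T), site 38 (A→P).
p = 8/39 = 0.205128.
d = −ln(1 − 0.205128) = −ln(0.794872) = 0.2296.

0.2296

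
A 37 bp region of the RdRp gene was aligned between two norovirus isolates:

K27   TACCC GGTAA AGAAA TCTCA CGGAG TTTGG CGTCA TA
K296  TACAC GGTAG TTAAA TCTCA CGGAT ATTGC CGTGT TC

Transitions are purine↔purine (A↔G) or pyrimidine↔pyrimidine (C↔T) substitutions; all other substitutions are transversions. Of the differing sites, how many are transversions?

9

Mismatches occur at site 4 (C↔A, transversion), site 10 (A↔G, transition), site 11 (A↔T, transversion), site 12 (G↔T, transversion), site 25 (G↔T, transversion), site 26 (T↔A, transversion), site 30 (G↔C, transversion), site 34 (C↔G, transversion), site 35 (A↔T, transversion), site 37 (A↔C, transversion).
Of the 10 differences, 1 transition and 9 transversions, so the answer is 9.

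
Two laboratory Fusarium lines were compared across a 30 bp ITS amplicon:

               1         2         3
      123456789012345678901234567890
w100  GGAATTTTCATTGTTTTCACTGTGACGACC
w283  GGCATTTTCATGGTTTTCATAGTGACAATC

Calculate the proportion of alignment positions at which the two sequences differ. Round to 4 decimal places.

0.2000

Mismatches occur at site 3 (A→C), site 12 (T→G), site 20 (C→T), site 21 (T→A), site 27 (G→A), site 29 (C→T).
There are 6 differences over 30 sites, so p = 6/30 = 0.2000.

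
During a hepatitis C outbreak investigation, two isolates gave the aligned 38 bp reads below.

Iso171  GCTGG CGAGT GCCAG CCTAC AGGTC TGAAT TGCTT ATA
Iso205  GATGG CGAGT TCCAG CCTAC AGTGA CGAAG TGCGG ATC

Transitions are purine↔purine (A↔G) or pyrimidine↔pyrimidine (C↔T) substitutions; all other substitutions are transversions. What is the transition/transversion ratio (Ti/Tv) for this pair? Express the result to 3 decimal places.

0.111

Differing sites — 2:C/A (Tv); 11:G/T (Tv); 23:G/T (Tv); 24:T/G (Tv); 25:C/A (Tv); 26:T/C (Ti); 30:T/G (Tv); 34:T/G (Tv); 35:T/G (Tv); 38:A/C (Tv).
Of the 10 differences, 1 transition and 9 transversions, so Ti/Tv = 1/9 = 0.111.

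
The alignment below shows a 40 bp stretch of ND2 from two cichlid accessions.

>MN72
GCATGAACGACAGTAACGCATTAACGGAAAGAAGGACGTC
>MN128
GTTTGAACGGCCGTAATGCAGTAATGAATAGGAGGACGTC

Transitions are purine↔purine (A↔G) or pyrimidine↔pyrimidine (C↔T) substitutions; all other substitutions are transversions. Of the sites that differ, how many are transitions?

6

Differing sites — 2:C/T (Ti); 3:A/T (Tv); 10:A/G (Ti); 12:A/C (Tv); 17:C/T (Ti); 21:T/G (Tv); 25:C/T (Ti); 27:G/A (Ti); 29:A/T (Tv); 32:A/G (Ti).
Of the 10 differences, 6 transitions and 4 transversions, so the answer is 6.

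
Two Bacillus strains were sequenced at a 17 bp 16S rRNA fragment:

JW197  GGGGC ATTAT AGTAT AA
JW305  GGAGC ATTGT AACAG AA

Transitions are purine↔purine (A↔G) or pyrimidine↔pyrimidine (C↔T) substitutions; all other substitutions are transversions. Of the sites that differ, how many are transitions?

4

The sequences differ at positions 3 (G/A, transition), 9 (A/G, transition), 12 (G/A, transition), 13 (T/C, transition), 15 (T/G, transversion).
Of the 5 differences, 4 transitions and 1 transversion, so the answer is 4.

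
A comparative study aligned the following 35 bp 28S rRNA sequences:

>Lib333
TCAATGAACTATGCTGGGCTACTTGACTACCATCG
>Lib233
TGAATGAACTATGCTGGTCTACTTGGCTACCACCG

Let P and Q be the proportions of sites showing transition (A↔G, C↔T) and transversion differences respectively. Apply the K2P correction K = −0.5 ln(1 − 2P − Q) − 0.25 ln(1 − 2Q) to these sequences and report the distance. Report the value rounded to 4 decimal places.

The sequences differ at positions 2 (C/G, transversion), 18 (G/T, transversion), 26 (A/G, transition), 33 (T/C, transition).
Of the 4 differences, 2 transitions and 2 transversions over 35 sites: P = 2/35 = 0.057143, Q = 2/35 = 0.057143.
d = −0.5·ln(0.828571) − 0.25·ln(0.885714) = −0.5·(-0.188053) − 0.25·(-0.121361) = 0.1244.

0.1244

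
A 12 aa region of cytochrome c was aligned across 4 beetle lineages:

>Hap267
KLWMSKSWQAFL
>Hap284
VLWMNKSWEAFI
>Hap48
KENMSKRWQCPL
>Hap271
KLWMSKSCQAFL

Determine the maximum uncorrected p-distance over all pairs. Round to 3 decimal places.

0.750

Pairwise Hamming distances:
  Hap267 vs Hap284: 4
  Hap267 vs Hap48: 5
  Hap267 vs Hap271: 1
  Hap284 vs Hap48: 9
  Hap284 vs Hap271: 5
  Hap48 vs Hap271: 6
The largest is 9 mismatches, between Hap284 and Hap48; p = 9/12 = 0.750.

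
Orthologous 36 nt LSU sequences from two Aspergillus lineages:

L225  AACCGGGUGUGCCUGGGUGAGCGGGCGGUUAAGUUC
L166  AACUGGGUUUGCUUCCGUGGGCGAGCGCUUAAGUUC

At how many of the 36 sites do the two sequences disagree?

8

The sequences differ at positions 4 (C/U), 9 (G/U), 13 (C/U), 15 (G/C), 16 (G/C), 20 (A/G), 24 (G/A), 28 (G/C).
That gives 8 mismatches out of 36 aligned sites, so the Hamming distance is 8.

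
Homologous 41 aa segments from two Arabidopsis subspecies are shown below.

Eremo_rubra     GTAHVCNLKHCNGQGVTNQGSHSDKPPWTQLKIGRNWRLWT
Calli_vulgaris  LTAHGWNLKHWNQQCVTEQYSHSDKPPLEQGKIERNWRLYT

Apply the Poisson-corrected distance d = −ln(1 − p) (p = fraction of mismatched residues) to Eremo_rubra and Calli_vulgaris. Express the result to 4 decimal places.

Mismatches occur at site 1 (G↔L), site 5 (V↔G), site 6 (C↔W), site 11 (C↔W), site 13 (G↔Q), site 15 (G↔C), site 18 (N↔E), site 20 (G↔Y), site 28 (W↔L), site 29 (T↔E), site 31 (L↔G), site 34 (G↔E), site 40 (W↔Y).
p = 13/41 = 0.317073.
d = −ln(1 − 0.317073) = −ln(0.682927) = 0.3814.

0.3814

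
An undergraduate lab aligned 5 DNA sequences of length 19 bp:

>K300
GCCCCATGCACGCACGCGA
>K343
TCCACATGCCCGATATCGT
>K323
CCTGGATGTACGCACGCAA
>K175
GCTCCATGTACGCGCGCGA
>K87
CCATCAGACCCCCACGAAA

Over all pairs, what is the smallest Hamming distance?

3

Pairwise Hamming distances:
  K300 vs K343: 8
  K300 vs K323: 6
  K300 vs K175: 3
  K300 vs K87: 9
  K343 vs K323: 12
  K343 vs K175: 10
  K343 vs K87: 13
  K323 vs K175: 5
  K323 vs K87: 9
  K175 vs K87: 11
The smallest is 3, between K300 and K175.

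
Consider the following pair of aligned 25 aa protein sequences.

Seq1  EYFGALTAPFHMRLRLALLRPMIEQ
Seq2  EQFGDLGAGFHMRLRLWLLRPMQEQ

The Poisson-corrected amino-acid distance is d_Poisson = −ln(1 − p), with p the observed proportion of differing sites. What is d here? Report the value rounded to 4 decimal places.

Differing sites — 2:Y/Q; 5:A/D; 7:T/G; 9:P/G; 17:A/W; 23:I/Q.
p = 6/25 = 0.240000.
d = −ln(1 − 0.240000) = −ln(0.760000) = 0.2744.

0.2744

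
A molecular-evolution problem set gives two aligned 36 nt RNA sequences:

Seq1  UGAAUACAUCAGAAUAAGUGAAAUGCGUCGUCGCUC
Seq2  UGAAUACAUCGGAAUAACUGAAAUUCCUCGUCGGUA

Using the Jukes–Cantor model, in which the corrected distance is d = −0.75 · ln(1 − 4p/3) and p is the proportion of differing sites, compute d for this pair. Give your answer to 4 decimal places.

0.1885

The sequences differ at positions 11 (A/G), 18 (G/C), 25 (G/U), 27 (G/C), 34 (C/G), 36 (C/A).
p = 6/36 = 0.166667.
d = −0.75 · ln(1 − (4/3)·0.166667) = −0.75 · ln(0.777777) = −0.75 · (-0.251315) = 0.1885.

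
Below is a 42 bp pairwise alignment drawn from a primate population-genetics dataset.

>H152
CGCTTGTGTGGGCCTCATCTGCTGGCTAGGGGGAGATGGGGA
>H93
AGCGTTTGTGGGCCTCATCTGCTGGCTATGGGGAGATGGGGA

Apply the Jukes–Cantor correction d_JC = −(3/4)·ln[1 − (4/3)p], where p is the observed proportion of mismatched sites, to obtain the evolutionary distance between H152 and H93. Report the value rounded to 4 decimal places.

The sequences differ at positions 1 (C/A), 4 (T/G), 6 (G/T), 29 (G/T).
p = 4/42 = 0.095238.
d = −0.75 · ln(1 − (4/3)·0.095238) = −0.75 · ln(0.873016) = −0.75 · (-0.135801) = 0.1019.

0.1019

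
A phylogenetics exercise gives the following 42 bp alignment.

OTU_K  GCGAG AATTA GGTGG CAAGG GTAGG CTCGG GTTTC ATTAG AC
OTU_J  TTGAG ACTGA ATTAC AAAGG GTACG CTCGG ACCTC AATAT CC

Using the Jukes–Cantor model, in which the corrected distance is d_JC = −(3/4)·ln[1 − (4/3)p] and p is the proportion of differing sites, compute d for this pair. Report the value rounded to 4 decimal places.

Differing sites — 1:G/T; 2:C/T; 7:A/C; 9:T/G; 11:G/A; 12:G/T; 14:G/A; 15:G/C; 16:C/A; 24:G/C; 31:G/A; 32:T/C; 33:T/C; 37:T/A; 40:G/T; 41:A/C.
p = 16/42 = 0.380952.
d = −0.75 · ln(1 − (4/3)·0.380952) = −0.75 · ln(0.492064) = −0.75 · (-0.709146) = 0.5319.

0.5319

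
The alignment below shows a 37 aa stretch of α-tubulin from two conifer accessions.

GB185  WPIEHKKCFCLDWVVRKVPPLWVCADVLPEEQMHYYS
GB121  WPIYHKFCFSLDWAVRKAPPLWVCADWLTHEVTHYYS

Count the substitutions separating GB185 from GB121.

10

Differing sites — 4:E/Y; 7:K/F; 10:C/S; 14:V/A; 18:V/A; 27:V/W; 29:P/T; 30:E/H; 32:Q/V; 33:M/T.
That gives 10 mismatches out of 37 aligned sites, so the Hamming distance is 10.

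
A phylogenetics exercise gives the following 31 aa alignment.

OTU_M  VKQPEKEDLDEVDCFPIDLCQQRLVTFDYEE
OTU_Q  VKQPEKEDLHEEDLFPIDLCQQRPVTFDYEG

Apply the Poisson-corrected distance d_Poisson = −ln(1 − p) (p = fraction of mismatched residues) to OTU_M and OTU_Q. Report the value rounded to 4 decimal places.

0.1759

Mismatches occur at site 10 (D→H), site 12 (V→E), site 14 (C→L), site 24 (L→P), site 31 (E→G).
p = 5/31 = 0.161290.
d = −ln(1 − 0.161290) = −ln(0.838710) = 0.1759.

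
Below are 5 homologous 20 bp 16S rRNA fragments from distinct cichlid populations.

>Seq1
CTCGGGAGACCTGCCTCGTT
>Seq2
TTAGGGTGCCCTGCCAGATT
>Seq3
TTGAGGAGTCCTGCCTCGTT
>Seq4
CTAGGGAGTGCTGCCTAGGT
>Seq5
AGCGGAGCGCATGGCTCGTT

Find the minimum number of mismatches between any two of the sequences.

Pairwise Hamming distances:
  Seq1 vs Seq2: 7
  Seq1 vs Seq3: 4
  Seq1 vs Seq4: 5
  Seq1 vs Seq5: 8
  Seq2 vs Seq3: 7
  Seq2 vs Seq4: 8
  Seq2 vs Seq5: 12
  Seq3 vs Seq4: 6
  Seq3 vs Seq5: 10
  Seq4 vs Seq5: 12
The smallest is 4, between Seq1 and Seq3.

4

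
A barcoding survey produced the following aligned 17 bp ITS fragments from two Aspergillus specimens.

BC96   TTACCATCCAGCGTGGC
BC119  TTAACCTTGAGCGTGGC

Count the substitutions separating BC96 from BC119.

Differing sites — 4:C/A; 6:A/C; 8:C/T; 9:C/G.
That gives 4 mismatches out of 17 aligned sites, so the Hamming distance is 4.

4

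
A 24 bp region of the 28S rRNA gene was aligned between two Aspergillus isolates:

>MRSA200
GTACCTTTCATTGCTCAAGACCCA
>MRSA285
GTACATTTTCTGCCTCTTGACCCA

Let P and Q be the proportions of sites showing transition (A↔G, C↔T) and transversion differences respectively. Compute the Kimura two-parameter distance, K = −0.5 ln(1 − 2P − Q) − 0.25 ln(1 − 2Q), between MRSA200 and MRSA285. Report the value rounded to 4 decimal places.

The sequences differ at positions 5 (C/A, transversion), 9 (C/T, transition), 10 (A/C, transversion), 12 (T/G, transversion), 13 (G/C, transversion), 17 (A/T, transversion), 18 (A/T, transversion).
Of the 7 differences, 1 transition and 6 transversions over 24 sites: P = 1/24 = 0.041667, Q = 6/24 = 0.250000.
d = −0.5·ln(0.666666) − 0.25·ln(0.500000) = −0.5·(-0.405466) − 0.25·(-0.693147) = 0.3760.

0.3760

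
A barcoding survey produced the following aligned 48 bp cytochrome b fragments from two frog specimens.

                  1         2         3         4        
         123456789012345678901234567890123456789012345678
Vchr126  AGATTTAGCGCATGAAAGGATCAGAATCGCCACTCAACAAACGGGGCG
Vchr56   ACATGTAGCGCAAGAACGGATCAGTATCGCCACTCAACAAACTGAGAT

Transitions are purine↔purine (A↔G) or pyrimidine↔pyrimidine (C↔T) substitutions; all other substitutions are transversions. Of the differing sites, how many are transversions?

The sequences differ at positions 2 (G/C, transversion), 5 (T/G, transversion), 13 (T/A, transversion), 17 (A/C, transversion), 25 (A/T, transversion), 43 (G/T, transversion), 45 (G/A, transition), 47 (C/A, transversion), 48 (G/T, transversion).
Of the 9 differences, 1 transition and 8 transversions, so the answer is 8.

8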